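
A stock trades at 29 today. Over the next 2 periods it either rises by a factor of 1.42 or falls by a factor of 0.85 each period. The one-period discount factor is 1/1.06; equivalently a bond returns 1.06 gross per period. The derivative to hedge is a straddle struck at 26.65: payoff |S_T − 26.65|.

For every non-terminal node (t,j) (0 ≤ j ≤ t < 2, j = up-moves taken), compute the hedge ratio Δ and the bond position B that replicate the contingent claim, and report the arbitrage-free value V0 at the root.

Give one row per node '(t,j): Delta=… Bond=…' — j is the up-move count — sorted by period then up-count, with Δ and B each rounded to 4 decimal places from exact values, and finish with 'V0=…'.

Risk-neutral probability p* = (R−d)/(u−d) = (1.06−0.85)/(1.42−0.85) = 0.3684.
At expiry t=2: V(2,0)=5.6975, V(2,1)=8.3530, V(2,2)=31.8256
Node (1,0) S=24.6500: V=(p*·8.3530+(1−p*)·5.6975)/1.06=6.2980; Δ=(8.3530−5.6975)/(35.0030−20.9525)=0.1890; B=V−Δ·S=1.6392
Node (1,1) S=41.1800: V=(p*·31.8256+(1−p*)·8.3530)/1.06=16.0385; Δ=(31.8256−8.3530)/(58.4756−35.0030)=1.0000; B=V−Δ·S=-25.1415
Node (0,0) S=29.0000: V=(p*·16.0385+(1−p*)·6.2980)/1.06=9.3270; Δ=(16.0385−6.2980)/(41.1800−24.6500)=0.5893; B=V−Δ·S=-7.7617
Check: Δ(0,0)·S0 + B(0,0) = 9.3270 = V0.

(0,0): Delta=0.5893 Bond=-7.7617
(1,0): Delta=0.1890 Bond=1.6392
(1,1): Delta=1.0000 Bond=-25.1415
V0=9.3270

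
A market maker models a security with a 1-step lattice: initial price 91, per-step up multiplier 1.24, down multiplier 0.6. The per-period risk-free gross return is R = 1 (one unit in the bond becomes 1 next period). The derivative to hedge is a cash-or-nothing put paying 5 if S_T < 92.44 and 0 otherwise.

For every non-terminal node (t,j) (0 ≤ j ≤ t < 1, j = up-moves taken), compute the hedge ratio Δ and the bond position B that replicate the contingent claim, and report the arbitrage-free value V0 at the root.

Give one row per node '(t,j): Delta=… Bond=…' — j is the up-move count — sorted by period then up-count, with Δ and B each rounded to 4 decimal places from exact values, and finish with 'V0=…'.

No-arbitrage ⇒ martingale measure with p* = (R−d)/(u−d) = 0.6250.
Terminal payoffs: V(1,0)=5.0000, V(1,1)=0.0000
Node (0,0) S=91.0000: V=(p*·0.0000+(1−p*)·5.0000)/1=1.8750; Δ=(0.0000−5.0000)/(112.8400−54.6000)=-0.0859; B=V−Δ·S=9.6875
The time-0 hedge costs 1.8750, which is the no-arbitrage price.

(0,0): Delta=-0.0859 Bond=9.6875
V0=1.8750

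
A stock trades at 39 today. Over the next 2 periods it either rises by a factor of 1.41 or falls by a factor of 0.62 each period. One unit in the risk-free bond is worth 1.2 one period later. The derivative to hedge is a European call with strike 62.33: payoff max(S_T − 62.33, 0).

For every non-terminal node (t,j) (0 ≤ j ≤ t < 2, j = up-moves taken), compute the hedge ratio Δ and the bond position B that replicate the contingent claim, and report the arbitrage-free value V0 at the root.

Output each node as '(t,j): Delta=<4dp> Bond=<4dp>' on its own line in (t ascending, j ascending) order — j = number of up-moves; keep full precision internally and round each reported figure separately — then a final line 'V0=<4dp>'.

Since d<R<u, set p* = (R−d)/(u−d) = 0.7342; price each node as the discounted p*-expectation of its children.
Terminal payoffs: V(2,0)=0.0000, V(2,1)=0.0000, V(2,2)=15.2059
  t=1,j=0: stock 24.1800 → up 34.0938 (V=0.0000), down 14.9916 (V=0.0000). Price 0.0000; hedge Δ=0.0000, bond B=0.0000.
  t=1,j=1: stock 54.9900 → up 77.5359 (V=15.2059), down 34.0938 (V=0.0000). Price 9.3032; hedge Δ=0.3500, bond B=-9.9448.
  t=0,j=0: stock 39.0000 → up 54.9900 (V=9.3032), down 24.1800 (V=0.0000). Price 5.6918; hedge Δ=0.3020, bond B=-6.0844.
Check: Δ(0,0)·S0 + B(0,0) = 5.6918 = V0.

(0,0): Delta=0.3020 Bond=-6.0844
(1,0): Delta=0.0000 Bond=0.0000
(1,1): Delta=0.3500 Bond=-9.9448
V0=5.6918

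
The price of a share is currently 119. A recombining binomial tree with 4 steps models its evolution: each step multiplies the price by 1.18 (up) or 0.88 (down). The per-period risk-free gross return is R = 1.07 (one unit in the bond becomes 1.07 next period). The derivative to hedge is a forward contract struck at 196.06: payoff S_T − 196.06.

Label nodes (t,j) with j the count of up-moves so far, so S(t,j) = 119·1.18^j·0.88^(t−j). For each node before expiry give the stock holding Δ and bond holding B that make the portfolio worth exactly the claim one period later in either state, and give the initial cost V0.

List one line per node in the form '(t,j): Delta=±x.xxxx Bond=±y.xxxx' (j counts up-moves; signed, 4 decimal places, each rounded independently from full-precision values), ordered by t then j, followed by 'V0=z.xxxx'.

The replicating-portfolio and risk-neutral prices coincide; use p* = (1.07−0.88)/(1.18−0.88) = 0.6333 for the latter.
Terminal payoffs: V(4,0)=-124.6963, V(4,1)=-100.3677, V(4,2)=-67.7453, V(4,3)=-24.0017, V(4,4)=34.6546
  t=3,j=0: stock 81.0952 → up 95.6923 (V=-100.3677), down 71.3637 (V=-124.6963). Price -102.1385; hedge Δ=1.0000, bond B=-183.2336.
  t=3,j=1: stock 108.7412 → up 128.3147 (V=-67.7453), down 95.6923 (V=-100.3677). Price -74.4924; hedge Δ=1.0000, bond B=-183.2336.
  t=3,j=2: stock 145.8121 → up 172.0583 (V=-24.0017), down 128.3147 (V=-67.7453). Price -37.4215; hedge Δ=1.0000, bond B=-183.2336.
  t=3,j=3: stock 195.5208 → up 230.7146 (V=34.6546), down 172.0583 (V=-24.0017). Price 12.2872; hedge Δ=1.0000, bond B=-183.2336.
  t=2,j=0: stock 92.1536 → up 108.7412 (V=-74.4924), down 81.0952 (V=-102.1385). Price -79.0928; hedge Δ=1.0000, bond B=-171.2464.
  t=2,j=1: stock 123.5696 → up 145.8121 (V=-37.4215), down 108.7412 (V=-74.4924). Price -47.6768; hedge Δ=1.0000, bond B=-171.2464.
  t=2,j=2: stock 165.6956 → up 195.5208 (V=12.2872), down 145.8121 (V=-37.4215). Price -5.5508; hedge Δ=1.0000, bond B=-171.2464.
  t=1,j=0: stock 104.7200 → up 123.5696 (V=-47.6768), down 92.1536 (V=-79.0928). Price -55.3234; hedge Δ=1.0000, bond B=-160.0434.
  t=1,j=1: stock 140.4200 → up 165.6956 (V=-5.5508), down 123.5696 (V=-47.6768). Price -19.6234; hedge Δ=1.0000, bond B=-160.0434.
  t=0,j=0: stock 119.0000 → up 140.4200 (V=-19.6234), down 104.7200 (V=-55.3234). Price -30.5732; hedge Δ=1.0000, bond B=-149.5732.
Check: Δ(0,0)·S0 + B(0,0) = -30.5732 = V0.

(0,0): Delta=1.0000 Bond=-149.5732
(1,0): Delta=1.0000 Bond=-160.0434
(1,1): Delta=1.0000 Bond=-160.0434
(2,0): Delta=1.0000 Bond=-171.2464
(2,1): Delta=1.0000 Bond=-171.2464
(2,2): Delta=1.0000 Bond=-171.2464
(3,0): Delta=1.0000 Bond=-183.2336
(3,1): Delta=1.0000 Bond=-183.2336
(3,2): Delta=1.0000 Bond=-183.2336
(3,3): Delta=1.0000 Bond=-183.2336
V0=-30.5732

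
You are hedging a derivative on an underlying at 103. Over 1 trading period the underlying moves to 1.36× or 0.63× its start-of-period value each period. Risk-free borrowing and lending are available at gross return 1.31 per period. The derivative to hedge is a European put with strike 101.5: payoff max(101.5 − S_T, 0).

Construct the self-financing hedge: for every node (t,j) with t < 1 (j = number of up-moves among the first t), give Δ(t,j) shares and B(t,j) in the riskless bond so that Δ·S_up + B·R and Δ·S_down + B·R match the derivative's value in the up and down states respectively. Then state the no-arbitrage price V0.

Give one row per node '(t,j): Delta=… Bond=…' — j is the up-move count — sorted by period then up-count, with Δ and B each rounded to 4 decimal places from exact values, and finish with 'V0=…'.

No-arbitrage ⇒ martingale measure with p* = (R−d)/(u−d) = 0.9315.
At expiry t=1: V(1,0)=36.6100, V(1,1)=0.0000
Node (0,0) S=103.0000: V=(p*·0.0000+(1−p*)·36.6100)/1.31=1.9141; Δ=(0.0000−36.6100)/(140.0800−64.8900)=-0.4869; B=V−Δ·S=52.0648
Root portfolio cost Δ·103+B reproduces V0=1.9141.

(0,0): Delta=-0.4869 Bond=52.0648
V0=1.9141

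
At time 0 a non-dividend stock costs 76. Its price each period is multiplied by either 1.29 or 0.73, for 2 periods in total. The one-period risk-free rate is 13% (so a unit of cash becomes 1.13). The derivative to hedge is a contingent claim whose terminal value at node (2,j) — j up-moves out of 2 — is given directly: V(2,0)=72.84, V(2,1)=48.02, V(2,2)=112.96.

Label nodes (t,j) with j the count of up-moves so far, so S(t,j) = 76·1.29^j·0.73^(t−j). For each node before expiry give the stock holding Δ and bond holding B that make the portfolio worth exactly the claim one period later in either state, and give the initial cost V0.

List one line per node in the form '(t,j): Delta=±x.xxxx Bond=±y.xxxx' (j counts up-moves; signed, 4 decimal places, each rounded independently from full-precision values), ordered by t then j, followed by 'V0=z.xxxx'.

Risk-neutral probability p* = (R−d)/(u−d) = (1.13−0.73)/(1.29−0.73) = 0.7143.
At expiry t=2: V(2,0)=72.8400, V(2,1)=48.0200, V(2,2)=112.9600
(1,0): S=55.4800. Δ = (V_up−V_dn)/(S_up−S_dn) = (48.0200−72.8400)/(71.5692−40.5004) = -0.7989. V = [p*·48.0200 + (1−p*)·72.8400]/1.13 = 48.7712. B = V − Δ·S = 93.0926.
(1,1): S=98.0400. Δ = (V_up−V_dn)/(S_up−S_dn) = (112.9600−48.0200)/(126.4716−71.5692) = 1.1828. V = [p*·112.9600 + (1−p*)·48.0200]/1.13 = 83.5449. B = V − Δ·S = -32.4194.
(0,0): S=76.0000. Δ = (V_up−V_dn)/(S_up−S_dn) = (83.5449−48.7712)/(98.0400−55.4800) = 0.8171. V = [p*·83.5449 + (1−p*)·48.7712]/1.13 = 65.1412. B = V − Δ·S = 3.0453.
Self-financing check: at every node Δ·S+B equals the discounted successor values.

(0,0): Delta=0.8171 Bond=3.0453
(1,0): Delta=-0.7989 Bond=93.0926
(1,1): Delta=1.1828 Bond=-32.4194
V0=65.1412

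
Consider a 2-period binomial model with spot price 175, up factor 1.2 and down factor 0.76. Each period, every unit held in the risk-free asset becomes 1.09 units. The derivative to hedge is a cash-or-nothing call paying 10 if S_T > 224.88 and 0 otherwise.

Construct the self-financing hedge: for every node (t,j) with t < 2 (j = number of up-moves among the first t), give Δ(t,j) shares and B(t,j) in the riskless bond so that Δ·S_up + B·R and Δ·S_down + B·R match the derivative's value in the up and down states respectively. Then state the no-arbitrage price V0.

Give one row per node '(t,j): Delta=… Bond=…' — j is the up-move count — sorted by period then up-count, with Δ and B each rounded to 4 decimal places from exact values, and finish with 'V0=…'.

(0,0): Delta=0.0894 Bond=-10.9036
(1,0): Delta=0.0000 Bond=0.0000
(1,1): Delta=0.1082 Bond=-15.8465
V0=4.7344

Since d<R<u, set p* = (R−d)/(u−d) = 0.7500; price each node as the discounted p*-expectation of its children.
At expiry t=2: V(2,0)=0.0000, V(2,1)=0.0000, V(2,2)=10.0000
  t=1,j=0: stock 133.0000 → up 159.6000 (V=0.0000), down 101.0800 (V=0.0000). Price 0.0000; hedge Δ=0.0000, bond B=0.0000.
  t=1,j=1: stock 210.0000 → up 252.0000 (V=10.0000), down 159.6000 (V=0.0000). Price 6.8807; hedge Δ=0.1082, bond B=-15.8465.
  t=0,j=0: stock 175.0000 → up 210.0000 (V=6.8807), down 133.0000 (V=0.0000). Price 4.7344; hedge Δ=0.0894, bond B=-10.9036.
Self-financing check: at every node Δ·S+B equals the discounted successor values.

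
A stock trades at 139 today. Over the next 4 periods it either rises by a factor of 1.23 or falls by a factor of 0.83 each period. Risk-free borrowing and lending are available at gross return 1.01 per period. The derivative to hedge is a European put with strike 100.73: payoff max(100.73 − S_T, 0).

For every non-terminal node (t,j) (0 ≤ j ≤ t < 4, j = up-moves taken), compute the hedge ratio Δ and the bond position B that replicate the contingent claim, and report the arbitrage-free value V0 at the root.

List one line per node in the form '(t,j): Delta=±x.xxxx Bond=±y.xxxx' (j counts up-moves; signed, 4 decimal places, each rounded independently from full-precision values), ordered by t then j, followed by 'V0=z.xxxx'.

Risk-neutral probability p* = (R−d)/(u−d) = (1.01−0.83)/(1.23−0.83) = 0.4500.
At expiry t=4: V(4,0)=34.7629, V(4,1)=2.9716, V(4,2)=0.0000, V(4,3)=0.0000, V(4,4)=0.0000
Node (3,0) S=79.4784: V=(p*·2.9716+(1−p*)·34.7629)/1.01=20.2543; Δ=(2.9716−34.7629)/(97.7584−65.9671)=-1.0000; B=V−Δ·S=99.7327
Node (3,1) S=117.7812: V=(p*·0.0000+(1−p*)·2.9716)/1.01=1.6182; Δ=(0.0000−2.9716)/(144.8709−97.7584)=-0.0631; B=V−Δ·S=9.0471
Node (3,2) S=174.5433: V=(p*·0.0000+(1−p*)·0.0000)/1.01=0.0000; Δ=(0.0000−0.0000)/(214.6882−144.8709)=0.0000; B=V−Δ·S=0.0000
Node (3,3) S=258.6605: V=(p*·0.0000+(1−p*)·0.0000)/1.01=0.0000; Δ=(0.0000−0.0000)/(318.1524−214.6882)=0.0000; B=V−Δ·S=0.0000
Node (2,0) S=95.7571: V=(p*·1.6182+(1−p*)·20.2543)/1.01=11.7505; Δ=(1.6182−20.2543)/(117.7812−79.4784)=-0.4865; B=V−Δ·S=58.3408
Node (2,1) S=141.9051: V=(p*·0.0000+(1−p*)·1.6182)/1.01=0.8812; Δ=(0.0000−1.6182)/(174.5433−117.7812)=-0.0285; B=V−Δ·S=4.9267
Node (2,2) S=210.2931: V=(p*·0.0000+(1−p*)·0.0000)/1.01=0.0000; Δ=(0.0000−0.0000)/(258.6605−174.5433)=0.0000; B=V−Δ·S=0.0000
Node (1,0) S=115.3700: V=(p*·0.8812+(1−p*)·11.7505)/1.01=6.7914; Δ=(0.8812−11.7505)/(141.9051−95.7571)=-0.2355; B=V−Δ·S=33.9648
Node (1,1) S=170.9700: V=(p*·0.0000+(1−p*)·0.8812)/1.01=0.4799; Δ=(0.0000−0.8812)/(210.2931−141.9051)=-0.0129; B=V−Δ·S=2.6828
Node (0,0) S=139.0000: V=(p*·0.4799+(1−p*)·6.7914)/1.01=3.9121; Δ=(0.4799−6.7914)/(170.9700−115.3700)=-0.1135; B=V−Δ·S=19.6910
The time-0 hedge costs 3.9121, which is the no-arbitrage price.

(0,0): Delta=-0.1135 Bond=19.6910
(1,0): Delta=-0.2355 Bond=33.9648
(1,1): Delta=-0.0129 Bond=2.6828
(2,0): Delta=-0.4865 Bond=58.3408
(2,1): Delta=-0.0285 Bond=4.9267
(2,2): Delta=0.0000 Bond=0.0000
(3,0): Delta=-1.0000 Bond=99.7327
(3,1): Delta=-0.0631 Bond=9.0471
(3,2): Delta=0.0000 Bond=0.0000
(3,3): Delta=0.0000 Bond=0.0000
V0=3.9121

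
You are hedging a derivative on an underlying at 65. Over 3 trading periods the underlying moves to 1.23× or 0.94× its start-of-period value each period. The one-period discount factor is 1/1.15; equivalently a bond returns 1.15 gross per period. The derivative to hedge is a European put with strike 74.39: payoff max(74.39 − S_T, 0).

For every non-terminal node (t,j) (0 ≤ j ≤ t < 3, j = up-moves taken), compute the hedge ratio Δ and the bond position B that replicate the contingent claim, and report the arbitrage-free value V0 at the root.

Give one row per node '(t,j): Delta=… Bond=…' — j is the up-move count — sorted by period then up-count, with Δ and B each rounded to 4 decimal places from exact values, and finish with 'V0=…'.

(0,0): Delta=-0.1109 Bond=7.8962
(1,0): Delta=-0.3586 Bond=24.2172
(1,1): Delta=-0.0388 Bond=3.3143
(2,0): Delta=-1.0000 Bond=64.6870
(2,1): Delta=-0.1719 Bond=13.8165
(2,2): Delta=0.0000 Bond=0.0000
V0=0.6888

The replicating-portfolio and risk-neutral prices coincide; use p* = (1.15−0.94)/(1.23−0.94) = 0.7241 for the latter.
Terminal values V(3,·): V(3,0)=20.4020, V(3,1)=3.7462, V(3,2)=0.0000, V(3,3)=0.0000
  t=2,j=0: stock 57.4340 → up 70.6438 (V=3.7462), down 53.9880 (V=20.4020). Price 7.2530; hedge Δ=-1.0000, bond B=64.6870.
  t=2,j=1: stock 75.1530 → up 92.4382 (V=0.0000), down 70.6438 (V=3.7462). Price 0.8986; hedge Δ=-0.1719, bond B=13.8165.
  t=2,j=2: stock 98.3385 → up 120.9564 (V=0.0000), down 92.4382 (V=0.0000). Price 0.0000; hedge Δ=0.0000, bond B=0.0000.
  t=1,j=0: stock 61.1000 → up 75.1530 (V=0.8986), down 57.4340 (V=7.2530). Price 2.3057; hedge Δ=-0.3586, bond B=24.2172.
  t=1,j=1: stock 79.9500 → up 98.3385 (V=0.0000), down 75.1530 (V=0.8986). Price 0.2156; hedge Δ=-0.0388, bond B=3.3143.
  t=0,j=0: stock 65.0000 → up 79.9500 (V=0.2156), down 61.1000 (V=2.3057). Price 0.6888; hedge Δ=-0.1109, bond B=7.8962.
The time-0 hedge costs 0.6888, which is the no-arbitrage price.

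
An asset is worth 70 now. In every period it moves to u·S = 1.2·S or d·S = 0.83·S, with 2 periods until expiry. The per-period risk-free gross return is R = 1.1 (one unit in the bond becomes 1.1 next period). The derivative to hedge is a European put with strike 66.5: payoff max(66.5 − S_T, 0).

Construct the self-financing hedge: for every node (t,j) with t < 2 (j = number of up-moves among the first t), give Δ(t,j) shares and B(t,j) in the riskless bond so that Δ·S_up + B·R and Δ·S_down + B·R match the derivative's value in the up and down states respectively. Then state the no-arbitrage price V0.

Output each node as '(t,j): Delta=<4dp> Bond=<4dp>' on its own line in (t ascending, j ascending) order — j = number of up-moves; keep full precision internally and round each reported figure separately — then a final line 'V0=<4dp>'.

(0,0): Delta=-0.1734 Bond=13.2403
(1,0): Delta=-0.8502 Bond=53.8880
(1,1): Delta=0.0000 Bond=0.0000
V0=1.1034

Since d<R<u, set p* = (R−d)/(u−d) = 0.7297; price each node as the discounted p*-expectation of its children.
Terminal payoffs: V(2,0)=18.2770, V(2,1)=0.0000, V(2,2)=0.0000
Node (1,0) S=58.1000: V=(p*·0.0000+(1−p*)·18.2770)/1.1=4.4907; Δ=(0.0000−18.2770)/(69.7200−48.2230)=-0.8502; B=V−Δ·S=53.8880
Node (1,1) S=84.0000: V=(p*·0.0000+(1−p*)·0.0000)/1.1=0.0000; Δ=(0.0000−0.0000)/(100.8000−69.7200)=0.0000; B=V−Δ·S=0.0000
Node (0,0) S=70.0000: V=(p*·0.0000+(1−p*)·4.4907)/1.1=1.1034; Δ=(0.0000−4.4907)/(84.0000−58.1000)=-0.1734; B=V−Δ·S=13.2403
Each (Δ,B) replicates both successor values, so the strategy is self-financing and V0 is arbitrage-free.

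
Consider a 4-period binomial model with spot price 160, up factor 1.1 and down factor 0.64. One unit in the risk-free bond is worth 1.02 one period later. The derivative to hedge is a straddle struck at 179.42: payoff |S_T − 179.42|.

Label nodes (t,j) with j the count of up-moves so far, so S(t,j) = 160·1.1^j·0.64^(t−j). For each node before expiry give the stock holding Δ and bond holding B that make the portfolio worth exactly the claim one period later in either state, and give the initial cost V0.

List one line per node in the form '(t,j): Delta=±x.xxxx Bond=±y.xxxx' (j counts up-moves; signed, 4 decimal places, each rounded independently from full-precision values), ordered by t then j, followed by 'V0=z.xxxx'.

Risk-neutral probability p* = (R−d)/(u−d) = (1.02−0.64)/(1.1−0.64) = 0.8261.
At expiry t=4: V(4,0)=152.5765, V(4,1)=133.2827, V(4,2)=100.1214, V(4,3)=43.1256, V(4,4)=54.8360
Node (3,0) S=41.9430: V=(p*·133.2827+(1−p*)·152.5765)/1.02=133.9589; Δ=(133.2827−152.5765)/(46.1373−26.8435)=-1.0000; B=V−Δ·S=175.9020
Node (3,1) S=72.0896: V=(p*·100.1214+(1−p*)·133.2827)/1.02=103.8124; Δ=(100.1214−133.2827)/(79.2986−46.1373)=-1.0000; B=V−Δ·S=175.9020
Node (3,2) S=123.9040: V=(p*·43.1256+(1−p*)·100.1214)/1.02=51.9980; Δ=(43.1256−100.1214)/(136.2944−79.2986)=-1.0000; B=V−Δ·S=175.9020
Node (3,3) S=212.9600: V=(p*·54.8360+(1−p*)·43.1256)/1.02=51.7641; Δ=(54.8360−43.1256)/(234.2560−136.2944)=0.1195; B=V−Δ·S=26.3067
Node (2,0) S=65.5360: V=(p*·103.8124+(1−p*)·133.9589)/1.02=106.9169; Δ=(103.8124−133.9589)/(72.0896−41.9430)=-1.0000; B=V−Δ·S=172.4529
Node (2,1) S=112.6400: V=(p*·51.9980+(1−p*)·103.8124)/1.02=59.8129; Δ=(51.9980−103.8124)/(123.9040−72.0896)=-1.0000; B=V−Δ·S=172.4529
Node (2,2) S=193.6000: V=(p*·51.7641+(1−p*)·51.9980)/1.02=50.7890; Δ=(51.7641−51.9980)/(212.9600−123.9040)=-0.0026; B=V−Δ·S=51.2973
Node (1,0) S=102.4000: V=(p*·59.8129+(1−p*)·106.9169)/1.02=66.6715; Δ=(59.8129−106.9169)/(112.6400−65.5360)=-1.0000; B=V−Δ·S=169.0715
Node (1,1) S=176.0000: V=(p*·50.7890+(1−p*)·59.8129)/1.02=51.3317; Δ=(50.7890−59.8129)/(193.6000−112.6400)=-0.1115; B=V−Δ·S=70.9489
Node (0,0) S=160.0000: V=(p*·51.3317+(1−p*)·66.6715)/1.02=52.9407; Δ=(51.3317−66.6715)/(176.0000−102.4000)=-0.2084; B=V−Δ·S=86.2879
Each (Δ,B) replicates both successor values, so the strategy is self-financing and V0 is arbitrage-free.

(0,0): Delta=-0.2084 Bond=86.2879
(1,0): Delta=-1.0000 Bond=169.0715
(1,1): Delta=-0.1115 Bond=70.9489
(2,0): Delta=-1.0000 Bond=172.4529
(2,1): Delta=-1.0000 Bond=172.4529
(2,2): Delta=-0.0026 Bond=51.2973
(3,0): Delta=-1.0000 Bond=175.9020
(3,1): Delta=-1.0000 Bond=175.9020
(3,2): Delta=-1.0000 Bond=175.9020
(3,3): Delta=0.1195 Bond=26.3067
V0=52.9407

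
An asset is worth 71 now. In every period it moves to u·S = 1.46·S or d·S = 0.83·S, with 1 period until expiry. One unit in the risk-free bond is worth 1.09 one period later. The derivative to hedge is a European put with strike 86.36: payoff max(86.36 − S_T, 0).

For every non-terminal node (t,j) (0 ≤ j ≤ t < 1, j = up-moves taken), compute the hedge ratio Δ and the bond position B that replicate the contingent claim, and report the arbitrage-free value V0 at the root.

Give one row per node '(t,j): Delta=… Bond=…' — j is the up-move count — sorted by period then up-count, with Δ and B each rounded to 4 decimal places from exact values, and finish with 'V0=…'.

(0,0): Delta=-0.6132 Bond=58.3192
V0=14.7795

No-arbitrage ⇒ martingale measure with p* = (R−d)/(u−d) = 0.4127.
At expiry t=1: V(1,0)=27.4300, V(1,1)=0.0000
(0,0): S=71.0000. Δ = (V_up−V_dn)/(S_up−S_dn) = (0.0000−27.4300)/(103.6600−58.9300) = -0.6132. V = [p*·0.0000 + (1−p*)·27.4300]/1.09 = 14.7795. B = V − Δ·S = 58.3192.
Each (Δ,B) replicates both successor values, so the strategy is self-financing and V0 is arbitrage-free.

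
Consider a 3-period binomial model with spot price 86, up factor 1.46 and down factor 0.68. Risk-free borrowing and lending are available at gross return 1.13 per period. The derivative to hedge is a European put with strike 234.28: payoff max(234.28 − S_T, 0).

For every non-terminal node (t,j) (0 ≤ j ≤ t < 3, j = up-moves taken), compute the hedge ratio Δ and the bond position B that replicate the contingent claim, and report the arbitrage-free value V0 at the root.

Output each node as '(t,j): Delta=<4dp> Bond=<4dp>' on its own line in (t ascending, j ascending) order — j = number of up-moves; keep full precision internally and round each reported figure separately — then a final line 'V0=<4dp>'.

Since d<R<u, set p* = (R−d)/(u−d) = 0.5769; price each node as the discounted p*-expectation of its children.
At expiry t=3: V(3,0)=207.2388, V(3,1)=176.2211, V(3,2)=109.6240, V(3,3)=0.0000
(2,0): S=39.7664. Δ = (V_up−V_dn)/(S_up−S_dn) = (176.2211−207.2388)/(58.0589−27.0412) = -1.0000. V = [p*·176.2211 + (1−p*)·207.2388]/1.13 = 167.5610. B = V − Δ·S = 207.3274.
(2,1): S=85.3808. Δ = (V_up−V_dn)/(S_up−S_dn) = (109.6240−176.2211)/(124.6560−58.0589) = -1.0000. V = [p*·109.6240 + (1−p*)·176.2211]/1.13 = 121.9466. B = V − Δ·S = 207.3274.
(2,2): S=183.3176. Δ = (V_up−V_dn)/(S_up−S_dn) = (0.0000−109.6240)/(267.6437−124.6560) = -0.7667. V = [p*·0.0000 + (1−p*)·109.6240]/1.13 = 41.0437. B = V − Δ·S = 181.5873.
(1,0): S=58.4800. Δ = (V_up−V_dn)/(S_up−S_dn) = (121.9466−167.5610)/(85.3808−39.7664) = -1.0000. V = [p*·121.9466 + (1−p*)·167.5610]/1.13 = 124.9956. B = V − Δ·S = 183.4756.
(1,1): S=125.5600. Δ = (V_up−V_dn)/(S_up−S_dn) = (41.0437−121.9466)/(183.3176−85.3808) = -0.8261. V = [p*·41.0437 + (1−p*)·121.9466]/1.13 = 66.6123. B = V − Δ·S = 170.3340.
(0,0): S=86.0000. Δ = (V_up−V_dn)/(S_up−S_dn) = (66.6123−124.9956)/(125.5600−58.4800) = -0.8704. V = [p*·66.6123 + (1−p*)·124.9956]/1.13 = 80.8079. B = V − Δ·S = 155.6583.
The time-0 hedge costs 80.8079, which is the no-arbitrage price.

(0,0): Delta=-0.8704 Bond=155.6583
(1,0): Delta=-1.0000 Bond=183.4756
(1,1): Delta=-0.8261 Bond=170.3340
(2,0): Delta=-1.0000 Bond=207.3274
(2,1): Delta=-1.0000 Bond=207.3274
(2,2): Delta=-0.7667 Bond=181.5873
V0=80.8079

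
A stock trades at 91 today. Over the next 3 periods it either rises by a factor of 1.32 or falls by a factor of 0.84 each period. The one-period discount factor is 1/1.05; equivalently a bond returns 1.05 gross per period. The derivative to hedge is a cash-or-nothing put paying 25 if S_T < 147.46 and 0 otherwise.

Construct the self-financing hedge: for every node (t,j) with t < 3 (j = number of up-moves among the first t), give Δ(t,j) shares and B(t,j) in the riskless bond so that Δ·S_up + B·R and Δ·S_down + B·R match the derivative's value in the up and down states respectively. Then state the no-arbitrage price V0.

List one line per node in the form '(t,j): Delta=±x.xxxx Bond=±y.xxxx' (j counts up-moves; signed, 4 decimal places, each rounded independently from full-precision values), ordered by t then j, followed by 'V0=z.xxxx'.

No-arbitrage ⇒ martingale measure with p* = (R−d)/(u−d) = 0.4375.
Terminal values V(3,·): V(3,0)=25.0000, V(3,1)=25.0000, V(3,2)=25.0000, V(3,3)=0.0000
Node (2,0) S=64.2096: V=(p*·25.0000+(1−p*)·25.0000)/1.05=23.8095; Δ=(25.0000−25.0000)/(84.7567−53.9361)=0.0000; B=V−Δ·S=23.8095
Node (2,1) S=100.9008: V=(p*·25.0000+(1−p*)·25.0000)/1.05=23.8095; Δ=(25.0000−25.0000)/(133.1891−84.7567)=0.0000; B=V−Δ·S=23.8095
Node (2,2) S=158.5584: V=(p*·0.0000+(1−p*)·25.0000)/1.05=13.3929; Δ=(0.0000−25.0000)/(209.2971−133.1891)=-0.3285; B=V−Δ·S=65.4762
Node (1,0) S=76.4400: V=(p*·23.8095+(1−p*)·23.8095)/1.05=22.6757; Δ=(23.8095−23.8095)/(100.9008−64.2096)=0.0000; B=V−Δ·S=22.6757
Node (1,1) S=120.1200: V=(p*·13.3929+(1−p*)·23.8095)/1.05=18.3355; Δ=(13.3929−23.8095)/(158.5584−100.9008)=-0.1807; B=V−Δ·S=40.0368
Node (0,0) S=91.0000: V=(p*·18.3355+(1−p*)·22.6757)/1.05=19.7875; Δ=(18.3355−22.6757)/(120.1200−76.4400)=-0.0994; B=V−Δ·S=28.8297
The time-0 hedge costs 19.7875, which is the no-arbitrage price.

(0,0): Delta=-0.0994 Bond=28.8297
(1,0): Delta=0.0000 Bond=22.6757
(1,1): Delta=-0.1807 Bond=40.0368
(2,0): Delta=0.0000 Bond=23.8095
(2,1): Delta=0.0000 Bond=23.8095
(2,2): Delta=-0.3285 Bond=65.4762
V0=19.7875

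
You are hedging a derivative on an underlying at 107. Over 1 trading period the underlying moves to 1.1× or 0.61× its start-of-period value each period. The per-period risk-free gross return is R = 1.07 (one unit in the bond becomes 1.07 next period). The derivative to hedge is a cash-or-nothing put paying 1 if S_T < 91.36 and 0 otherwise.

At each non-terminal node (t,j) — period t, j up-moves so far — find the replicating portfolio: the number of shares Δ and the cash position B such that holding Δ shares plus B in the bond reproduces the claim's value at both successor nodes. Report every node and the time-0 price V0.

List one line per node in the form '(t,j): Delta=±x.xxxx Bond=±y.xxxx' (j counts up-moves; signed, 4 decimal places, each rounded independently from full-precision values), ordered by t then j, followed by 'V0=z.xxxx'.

(0,0): Delta=-0.0191 Bond=2.0980
V0=0.0572

Risk-neutral probability p* = (R−d)/(u−d) = (1.07−0.61)/(1.1−0.61) = 0.9388.
Payoff layer (t=1): V(1,0)=1.0000, V(1,1)=0.0000
Node (0,0) S=107.0000: V=(p*·0.0000+(1−p*)·1.0000)/1.07=0.0572; Δ=(0.0000−1.0000)/(117.7000−65.2700)=-0.0191; B=V−Δ·S=2.0980
Check: Δ(0,0)·S0 + B(0,0) = 0.0572 = V0.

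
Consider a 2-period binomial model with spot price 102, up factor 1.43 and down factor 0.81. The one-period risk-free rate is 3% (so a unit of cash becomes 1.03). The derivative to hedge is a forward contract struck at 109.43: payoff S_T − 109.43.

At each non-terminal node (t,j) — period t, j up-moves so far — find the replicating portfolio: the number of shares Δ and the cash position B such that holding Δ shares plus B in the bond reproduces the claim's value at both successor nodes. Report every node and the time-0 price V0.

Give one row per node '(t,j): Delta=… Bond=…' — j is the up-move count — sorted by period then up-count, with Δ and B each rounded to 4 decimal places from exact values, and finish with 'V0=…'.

The replicating-portfolio and risk-neutral prices coincide; use p* = (1.03−0.81)/(1.43−0.81) = 0.3548 for the latter.
Terminal values V(2,·): V(2,0)=-42.5078, V(2,1)=8.7166, V(2,2)=99.1498
Node (1,0) S=82.6200: V=(p*·8.7166+(1−p*)·-42.5078)/1.03=-23.6227; Δ=(8.7166−-42.5078)/(118.1466−66.9222)=1.0000; B=V−Δ·S=-106.2427
Node (1,1) S=145.8600: V=(p*·99.1498+(1−p*)·8.7166)/1.03=39.6173; Δ=(99.1498−8.7166)/(208.5798−118.1466)=1.0000; B=V−Δ·S=-106.2427
Node (0,0) S=102.0000: V=(p*·39.6173+(1−p*)·-23.6227)/1.03=-1.1483; Δ=(39.6173−-23.6227)/(145.8600−82.6200)=1.0000; B=V−Δ·S=-103.1483
Check: Δ(0,0)·S0 + B(0,0) = -1.1483 = V0.

(0,0): Delta=1.0000 Bond=-103.1483
(1,0): Delta=1.0000 Bond=-106.2427
(1,1): Delta=1.0000 Bond=-106.2427
V0=-1.1483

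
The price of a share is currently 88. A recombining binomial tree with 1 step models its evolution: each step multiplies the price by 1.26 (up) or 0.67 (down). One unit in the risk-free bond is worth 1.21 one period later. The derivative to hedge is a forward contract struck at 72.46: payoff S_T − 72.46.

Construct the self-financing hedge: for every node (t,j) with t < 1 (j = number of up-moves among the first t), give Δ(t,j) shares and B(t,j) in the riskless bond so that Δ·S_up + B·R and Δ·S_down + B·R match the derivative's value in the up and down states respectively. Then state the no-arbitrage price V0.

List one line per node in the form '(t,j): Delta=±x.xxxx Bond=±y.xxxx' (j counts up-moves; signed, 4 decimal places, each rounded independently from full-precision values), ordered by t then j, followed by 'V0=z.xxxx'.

(0,0): Delta=1.0000 Bond=-59.8843
V0=28.1157

Under the risk-neutral measure, an up-move has probability p* = (R−d)/(u−d) = 0.9153 and values discount at R = 1.21.
Payoff layer (t=1): V(1,0)=-13.5000, V(1,1)=38.4200
(0,0): S=88.0000. Δ = (V_up−V_dn)/(S_up−S_dn) = (38.4200−-13.5000)/(110.8800−58.9600) = 1.0000. V = [p*·38.4200 + (1−p*)·-13.5000]/1.21 = 28.1157. B = V − Δ·S = -59.8843.
Each (Δ,B) replicates both successor values, so the strategy is self-financing and V0 is arbitrage-free.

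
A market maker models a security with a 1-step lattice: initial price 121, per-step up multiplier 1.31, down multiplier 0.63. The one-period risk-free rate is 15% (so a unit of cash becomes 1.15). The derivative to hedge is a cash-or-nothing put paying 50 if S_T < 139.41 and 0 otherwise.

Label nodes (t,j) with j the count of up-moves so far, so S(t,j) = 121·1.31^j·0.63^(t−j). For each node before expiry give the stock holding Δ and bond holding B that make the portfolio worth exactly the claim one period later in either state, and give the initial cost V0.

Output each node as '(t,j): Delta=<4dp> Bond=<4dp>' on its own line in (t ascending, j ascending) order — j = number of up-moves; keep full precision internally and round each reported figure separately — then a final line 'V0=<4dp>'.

Under the risk-neutral measure, an up-move has probability p* = (R−d)/(u−d) = 0.7647 and values discount at R = 1.15.
At expiry t=1: V(1,0)=50.0000, V(1,1)=0.0000
(0,0): S=121.0000. Δ = (V_up−V_dn)/(S_up−S_dn) = (0.0000−50.0000)/(158.5100−76.2300) = -0.6077. V = [p*·0.0000 + (1−p*)·50.0000]/1.15 = 10.2302. B = V − Δ·S = 83.7596.
Each (Δ,B) replicates both successor values, so the strategy is self-financing and V0 is arbitrage-free.

(0,0): Delta=-0.6077 Bond=83.7596
V0=10.2302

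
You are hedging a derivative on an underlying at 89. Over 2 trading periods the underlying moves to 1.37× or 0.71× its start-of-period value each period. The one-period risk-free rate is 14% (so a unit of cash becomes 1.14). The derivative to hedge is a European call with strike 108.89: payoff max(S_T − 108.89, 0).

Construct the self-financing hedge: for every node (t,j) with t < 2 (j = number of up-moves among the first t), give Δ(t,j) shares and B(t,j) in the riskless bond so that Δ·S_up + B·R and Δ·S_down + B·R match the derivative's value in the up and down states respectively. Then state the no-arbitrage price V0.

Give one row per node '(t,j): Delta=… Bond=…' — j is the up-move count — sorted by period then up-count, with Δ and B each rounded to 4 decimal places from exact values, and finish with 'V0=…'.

The replicating-portfolio and risk-neutral prices coincide; use p* = (1.14−0.71)/(1.37−0.71) = 0.6515 for the latter.
At expiry t=2: V(2,0)=0.0000, V(2,1)=0.0000, V(2,2)=58.1541
Node (1,0) S=63.1900: V=(p*·0.0000+(1−p*)·0.0000)/1.14=0.0000; Δ=(0.0000−0.0000)/(86.5703−44.8649)=0.0000; B=V−Δ·S=0.0000
Node (1,1) S=121.9300: V=(p*·58.1541+(1−p*)·0.0000)/1.14=33.2353; Δ=(58.1541−0.0000)/(167.0441−86.5703)=0.7226; B=V−Δ·S=-54.8769
Node (0,0) S=89.0000: V=(p*·33.2353+(1−p*)·0.0000)/1.14=18.9941; Δ=(33.2353−0.0000)/(121.9300−63.1900)=0.5658; B=V−Δ·S=-31.3624
Each (Δ,B) replicates both successor values, so the strategy is self-financing and V0 is arbitrage-free.

(0,0): Delta=0.5658 Bond=-31.3624
(1,0): Delta=0.0000 Bond=0.0000
(1,1): Delta=0.7226 Bond=-54.8769
V0=18.9941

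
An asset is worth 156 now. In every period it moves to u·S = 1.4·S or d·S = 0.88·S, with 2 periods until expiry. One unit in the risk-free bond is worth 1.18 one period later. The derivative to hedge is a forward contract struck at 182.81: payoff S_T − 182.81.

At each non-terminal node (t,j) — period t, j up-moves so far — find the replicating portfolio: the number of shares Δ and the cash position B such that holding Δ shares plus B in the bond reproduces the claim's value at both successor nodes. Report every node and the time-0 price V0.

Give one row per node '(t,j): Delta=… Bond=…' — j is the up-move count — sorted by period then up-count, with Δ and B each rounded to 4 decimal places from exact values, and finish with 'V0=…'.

(0,0): Delta=1.0000 Bond=-131.2913
(1,0): Delta=1.0000 Bond=-154.9237
(1,1): Delta=1.0000 Bond=-154.9237
V0=24.7087

Risk-neutral probability p* = (R−d)/(u−d) = (1.18−0.88)/(1.4−0.88) = 0.5769.
At expiry t=2: V(2,0)=-62.0036, V(2,1)=9.3820, V(2,2)=122.9500
  t=1,j=0: stock 137.2800 → up 192.1920 (V=9.3820), down 120.8064 (V=-62.0036). Price -17.6437; hedge Δ=1.0000, bond B=-154.9237.
  t=1,j=1: stock 218.4000 → up 305.7600 (V=122.9500), down 192.1920 (V=9.3820). Price 63.4763; hedge Δ=1.0000, bond B=-154.9237.
  t=0,j=0: stock 156.0000 → up 218.4000 (V=63.4763), down 137.2800 (V=-17.6437). Price 24.7087; hedge Δ=1.0000, bond B=-131.2913.
Self-financing check: at every node Δ·S+B equals the discounted successor values.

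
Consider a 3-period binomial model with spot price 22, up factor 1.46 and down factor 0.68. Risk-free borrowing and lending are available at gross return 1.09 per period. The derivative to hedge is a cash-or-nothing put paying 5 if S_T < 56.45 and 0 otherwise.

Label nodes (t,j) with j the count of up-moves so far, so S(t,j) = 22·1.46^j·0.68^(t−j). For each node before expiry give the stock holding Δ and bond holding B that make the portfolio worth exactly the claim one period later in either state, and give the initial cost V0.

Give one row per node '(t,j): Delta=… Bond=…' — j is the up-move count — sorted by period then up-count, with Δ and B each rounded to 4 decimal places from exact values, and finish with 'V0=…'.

(0,0): Delta=-0.0678 Bond=4.7909
(1,0): Delta=0.0000 Bond=4.2084
(1,1): Delta=-0.0962 Bond=6.1369
(2,0): Delta=0.0000 Bond=4.5872
(2,1): Delta=0.0000 Bond=4.5872
(2,2): Delta=-0.1367 Bond=8.5862
V0=3.3002

The replicating-portfolio and risk-neutral prices coincide; use p* = (1.09−0.68)/(1.46−0.68) = 0.5256 for the latter.
Terminal payoffs: V(3,0)=5.0000, V(3,1)=5.0000, V(3,2)=5.0000, V(3,3)=0.0000
  t=2,j=0: stock 10.1728 → up 14.8523 (V=5.0000), down 6.9175 (V=5.0000). Price 4.5872; hedge Δ=0.0000, bond B=4.5872.
  t=2,j=1: stock 21.8416 → up 31.8887 (V=5.0000), down 14.8523 (V=5.0000). Price 4.5872; hedge Δ=0.0000, bond B=4.5872.
  t=2,j=2: stock 46.8952 → up 68.4670 (V=0.0000), down 31.8887 (V=5.0000). Price 2.1760; hedge Δ=-0.1367, bond B=8.5862.
  t=1,j=0: stock 14.9600 → up 21.8416 (V=4.5872), down 10.1728 (V=4.5872). Price 4.2084; hedge Δ=0.0000, bond B=4.2084.
  t=1,j=1: stock 32.1200 → up 46.8952 (V=2.1760), down 21.8416 (V=4.5872). Price 3.0456; hedge Δ=-0.0962, bond B=6.1369.
  t=0,j=0: stock 22.0000 → up 32.1200 (V=3.0456), down 14.9600 (V=4.2084). Price 3.3002; hedge Δ=-0.0678, bond B=4.7909.
Each (Δ,B) replicates both successor values, so the strategy is self-financing and V0 is arbitrage-free.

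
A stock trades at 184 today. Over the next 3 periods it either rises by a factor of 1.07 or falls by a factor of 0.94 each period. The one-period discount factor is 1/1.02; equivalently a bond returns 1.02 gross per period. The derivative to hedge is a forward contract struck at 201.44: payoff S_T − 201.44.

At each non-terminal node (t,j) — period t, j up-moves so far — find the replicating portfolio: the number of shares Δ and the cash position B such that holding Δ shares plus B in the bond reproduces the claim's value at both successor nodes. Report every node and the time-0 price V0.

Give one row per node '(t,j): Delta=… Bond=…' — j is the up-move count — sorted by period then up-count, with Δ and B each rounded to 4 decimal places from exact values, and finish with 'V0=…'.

(0,0): Delta=1.0000 Bond=-189.8214
(1,0): Delta=1.0000 Bond=-193.6178
(1,1): Delta=1.0000 Bond=-193.6178
(2,0): Delta=1.0000 Bond=-197.4902
(2,1): Delta=1.0000 Bond=-197.4902
(2,2): Delta=1.0000 Bond=-197.4902
V0=-5.8214

Since d<R<u, set p* = (R−d)/(u−d) = 0.6154; price each node as the discounted p*-expectation of its children.
Payoff layer (t=3): V(3,0)=-48.6125, V(3,1)=-27.4768, V(3,2)=-3.4181, V(3,3)=23.9679
(2,0): S=162.5824. Δ = (V_up−V_dn)/(S_up−S_dn) = (-27.4768−-48.6125)/(173.9632−152.8275) = 1.0000. V = [p*·-27.4768 + (1−p*)·-48.6125]/1.02 = -34.9078. B = V − Δ·S = -197.4902.
(2,1): S=185.0672. Δ = (V_up−V_dn)/(S_up−S_dn) = (-3.4181−-27.4768)/(198.0219−173.9632) = 1.0000. V = [p*·-3.4181 + (1−p*)·-27.4768]/1.02 = -12.4230. B = V − Δ·S = -197.4902.
(2,2): S=210.6616. Δ = (V_up−V_dn)/(S_up−S_dn) = (23.9679−-3.4181)/(225.4079−198.0219) = 1.0000. V = [p*·23.9679 + (1−p*)·-3.4181]/1.02 = 13.1714. B = V − Δ·S = -197.4902.
(1,0): S=172.9600. Δ = (V_up−V_dn)/(S_up−S_dn) = (-12.4230−-34.9078)/(185.0672−162.5824) = 1.0000. V = [p*·-12.4230 + (1−p*)·-34.9078]/1.02 = -20.6578. B = V − Δ·S = -193.6178.
(1,1): S=196.8800. Δ = (V_up−V_dn)/(S_up−S_dn) = (13.1714−-12.4230)/(210.6616−185.0672) = 1.0000. V = [p*·13.1714 + (1−p*)·-12.4230]/1.02 = 3.2622. B = V − Δ·S = -193.6178.
(0,0): S=184.0000. Δ = (V_up−V_dn)/(S_up−S_dn) = (3.2622−-20.6578)/(196.8800−172.9600) = 1.0000. V = [p*·3.2622 + (1−p*)·-20.6578]/1.02 = -5.8214. B = V − Δ·S = -189.8214.
Root portfolio cost Δ·184+B reproduces V0=-5.8214.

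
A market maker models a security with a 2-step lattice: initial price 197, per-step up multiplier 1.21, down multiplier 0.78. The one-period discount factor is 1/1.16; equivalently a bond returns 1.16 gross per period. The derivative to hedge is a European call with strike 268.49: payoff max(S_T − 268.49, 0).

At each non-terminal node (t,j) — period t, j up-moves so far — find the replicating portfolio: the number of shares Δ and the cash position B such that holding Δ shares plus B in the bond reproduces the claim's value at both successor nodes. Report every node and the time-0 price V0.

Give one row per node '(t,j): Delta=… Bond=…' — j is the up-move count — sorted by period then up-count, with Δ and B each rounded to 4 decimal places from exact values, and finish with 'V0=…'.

No-arbitrage ⇒ martingale measure with p* = (R−d)/(u−d) = 0.8837.
At expiry t=2: V(2,0)=0.0000, V(2,1)=0.0000, V(2,2)=19.9377
  t=1,j=0: stock 153.6600 → up 185.9286 (V=0.0000), down 119.8548 (V=0.0000). Price 0.0000; hedge Δ=0.0000, bond B=0.0000.
  t=1,j=1: stock 238.3700 → up 288.4277 (V=19.9377), down 185.9286 (V=0.0000). Price 15.1891; hedge Δ=0.1945, bond B=-31.1776.
  t=0,j=0: stock 197.0000 → up 238.3700 (V=15.1891), down 153.6600 (V=0.0000). Price 11.5715; hedge Δ=0.1793, bond B=-23.7520.
The time-0 hedge costs 11.5715, which is the no-arbitrage price.

(0,0): Delta=0.1793 Bond=-23.7520
(1,0): Delta=0.0000 Bond=0.0000
(1,1): Delta=0.1945 Bond=-31.1776
V0=11.5715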